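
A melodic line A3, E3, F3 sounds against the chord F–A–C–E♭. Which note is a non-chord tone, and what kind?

The harmony at that moment is F dominant seventh chord (F, A, C, E♭); E3 is not a chord tone.
It is approached by leap down from A3 and left by step up to F3.
Leap in, step out — an appoggiatura.

E3 is an appoggiatura.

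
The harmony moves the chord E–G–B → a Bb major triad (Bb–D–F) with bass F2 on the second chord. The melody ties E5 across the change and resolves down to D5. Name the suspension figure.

At the second chord the bass is F2. The suspended E5 lies a seventh above the bass; after resolving down by step to D5, the interval above the bass becomes a sixth.
Suspension figures are named by those two intervals: 7–6.

7–6 suspension.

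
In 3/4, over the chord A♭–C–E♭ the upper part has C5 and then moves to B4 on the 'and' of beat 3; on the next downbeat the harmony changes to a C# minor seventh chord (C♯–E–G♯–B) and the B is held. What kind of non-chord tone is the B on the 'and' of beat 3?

Anticipation.

The harmony at that moment is A♭ major triad (A♭, C, E♭); B4 is not a chord tone.
It is approached by step down from C5 and then sustained as the same pitch into the next harmony.
Arriving early and becoming a chord tone when the harmony changes — an anticipation.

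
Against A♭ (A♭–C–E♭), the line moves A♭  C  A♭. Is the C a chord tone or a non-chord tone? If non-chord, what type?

Ab major triad contains A♭, C, E♭; C is the third, so it is a chord tone.

Chord tone (the third of Ab major triad).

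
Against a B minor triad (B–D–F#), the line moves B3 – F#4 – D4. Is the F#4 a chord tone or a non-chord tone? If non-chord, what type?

Chord tone (the fifth of B minor triad).

B minor triad contains B, D, F#; F# is the fifth, so it is a chord tone.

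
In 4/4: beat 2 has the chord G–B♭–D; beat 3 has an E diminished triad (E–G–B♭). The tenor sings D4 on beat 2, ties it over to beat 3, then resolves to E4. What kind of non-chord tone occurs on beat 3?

The harmony at that moment is E diminished triad (E, G, B♭); D4 is not a chord tone.
It is held over (the same pitch as the preceding D4) and left by step up to E4.
Held over from the previous chord and resolving up by step — a retardation.

Retardation.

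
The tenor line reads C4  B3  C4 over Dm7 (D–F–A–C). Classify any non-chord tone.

The harmony at that moment is D minor seventh chord (D, F, A, C); B3 is not a chord tone.
It is approached by step down from C4 and left by step up to C4.
Step away and step back to the same note — a neighbor tone (lower neighbor).

B3 is a neighbor tone.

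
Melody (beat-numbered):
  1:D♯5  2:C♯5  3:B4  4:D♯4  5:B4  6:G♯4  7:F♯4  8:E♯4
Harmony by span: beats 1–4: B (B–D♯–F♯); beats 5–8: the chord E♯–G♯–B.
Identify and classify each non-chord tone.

C♯5 (beat 2) — passing tone; F♯4 (beat 7) — passing tone.

The harmony at that moment is B major triad (B, D♯, F♯); C♯5 is not a chord tone.
It is approached by step down from D♯5 and left by step down to B4.
Step in, step out in the same direction — a passing tone.
The harmony at that moment is E♯ diminished triad (E♯, G♯, B); F♯4 is not a chord tone.
It is approached by step down from G♯4 and left by step down to E♯4.
Step in, step out in the same direction — a passing tone.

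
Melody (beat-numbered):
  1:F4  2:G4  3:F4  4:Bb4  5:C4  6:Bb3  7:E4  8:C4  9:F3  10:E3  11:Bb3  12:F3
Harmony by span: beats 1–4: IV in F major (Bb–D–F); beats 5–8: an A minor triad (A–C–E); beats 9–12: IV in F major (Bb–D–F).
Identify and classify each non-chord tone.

The harmony at that moment is Bb major triad (Bb, D, F); G4 is not a chord tone.
It is approached by step up from F4 and left by step down to F4.
Step away and step back to the same note — a neighbor tone (upper neighbor).
The harmony at that moment is A minor triad (A, C, E); Bb3 is not a chord tone.
It is approached by step down from C4 and left by leap up to E4.
Step in, leap out — an escape tone.
The harmony at that moment is Bb major triad (Bb, D, F); E3 is not a chord tone.
It is approached by step down from F3 and left by leap up to Bb3.
Step in, leap out — an escape tone.

G4 (beat 2) — neighbor tone; Bb3 (beat 6) — escape tone; E3 (beat 10) — escape tone.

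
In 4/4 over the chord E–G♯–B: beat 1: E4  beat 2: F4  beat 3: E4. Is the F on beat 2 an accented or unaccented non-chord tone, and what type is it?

The harmony at that moment is E major triad (E, G♯, B); F4 is not a chord tone.
It is approached by step up from E4 and left by step down to E4.
Step away and step back to the same note — a neighbor tone (upper neighbor).
It falls on a weak beat, so it is unaccented.

Unaccented neighbor tone.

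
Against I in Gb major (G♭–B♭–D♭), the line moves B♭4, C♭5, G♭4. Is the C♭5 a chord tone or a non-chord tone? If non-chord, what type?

The harmony at that moment is G♭ major triad (G♭, B♭, D♭); C♭5 is not a chord tone.
It is approached by step up from B♭4 and left by leap down to G♭4.
Step in, leap out — an escape tone.

Non-chord tone — an escape tone.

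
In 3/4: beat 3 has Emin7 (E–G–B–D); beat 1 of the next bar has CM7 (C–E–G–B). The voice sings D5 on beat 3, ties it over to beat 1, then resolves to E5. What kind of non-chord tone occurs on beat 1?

Retardation.

The harmony at that moment is C major seventh chord (C, E, G, B); D5 is not a chord tone.
It is held over (the same pitch as the preceding D5) and left by step up to E5.
Held over from the previous chord and resolving up by step — a retardation.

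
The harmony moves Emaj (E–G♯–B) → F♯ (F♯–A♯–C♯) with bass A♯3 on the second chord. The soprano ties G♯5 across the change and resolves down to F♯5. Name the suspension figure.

At the second chord the bass is A♯3. The suspended G♯5 lies a seventh above the bass; after resolving down by step to F♯5, the interval above the bass becomes a sixth.
Suspension figures are named by those two intervals: 7–6.

7–6 suspension.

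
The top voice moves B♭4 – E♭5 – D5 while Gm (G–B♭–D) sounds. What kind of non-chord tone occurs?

E♭5 is an appoggiatura.

The harmony at that moment is G minor triad (G, B♭, D); E♭5 is not a chord tone.
It is approached by leap up from B♭4 and left by step down to D5.
Leap in, step out — an appoggiatura.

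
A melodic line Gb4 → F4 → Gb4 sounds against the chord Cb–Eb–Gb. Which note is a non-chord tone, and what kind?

F4 is a neighbor tone.

The harmony at that moment is Cb major triad (Cb, Eb, Gb); F4 is not a chord tone.
It is approached by step down from Gb4 and left by step up to Gb4.
Step away and step back to the same note — a neighbor tone (lower neighbor).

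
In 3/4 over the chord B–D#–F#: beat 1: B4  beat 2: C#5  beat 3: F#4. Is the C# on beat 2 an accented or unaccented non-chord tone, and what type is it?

The harmony at that moment is B major triad (B, D#, F#); C#5 is not a chord tone.
It is approached by step up from B4 and left by leap down to F#4.
Step in, leap out — an escape tone.
It falls on a weak beat, so it is unaccented.

Unaccented escape tone.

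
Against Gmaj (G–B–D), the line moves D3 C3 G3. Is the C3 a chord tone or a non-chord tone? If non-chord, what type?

The harmony at that moment is G major triad (G, B, D); C3 is not a chord tone.
It is approached by step down from D3 and left by leap up to G3.
Step in, leap out — an escape tone.

Non-chord tone — an escape tone.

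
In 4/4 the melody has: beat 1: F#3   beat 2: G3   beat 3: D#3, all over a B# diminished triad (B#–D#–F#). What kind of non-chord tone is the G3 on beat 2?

Escape tone.

The harmony at that moment is B# diminished triad (B#, D#, F#); G3 is not a chord tone.
It is approached by step up from F#3 and left by leap down to D#3.
Step in, leap out, on a weak beat — an escape tone.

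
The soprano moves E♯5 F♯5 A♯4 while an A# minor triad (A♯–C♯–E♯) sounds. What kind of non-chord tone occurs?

F♯5 is an escape tone.

The harmony at that moment is A♯ minor triad (A♯, C♯, E♯); F♯5 is not a chord tone.
It is approached by step up from E♯5 and left by leap down to A♯4.
Step in, leap out — an escape tone.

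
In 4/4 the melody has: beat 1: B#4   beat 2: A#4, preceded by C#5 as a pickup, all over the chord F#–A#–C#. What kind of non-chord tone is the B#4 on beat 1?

The harmony at that moment is F# major triad (F#, A#, C#); B#4 is not a chord tone.
It is approached by step down from C#5 and left by step down to A#4.
Step in, step out in the same direction — a passing tone.

Passing tone.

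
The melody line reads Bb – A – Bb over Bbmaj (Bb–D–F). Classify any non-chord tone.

The harmony at that moment is Bb major triad (Bb, D, F); A is not a chord tone.
It is approached by step down from Bb and left by step up to Bb.
Step away and step back to the same note — a neighbor tone (lower neighbor).

A is a neighbor tone.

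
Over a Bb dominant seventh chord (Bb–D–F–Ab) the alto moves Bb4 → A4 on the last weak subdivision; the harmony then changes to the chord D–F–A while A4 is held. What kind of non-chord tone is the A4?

A4 is an anticipation.

The harmony at that moment is Bb dominant seventh chord (Bb, D, F, Ab); A4 is not a chord tone.
It is approached by step down from Bb4 and then sustained as the same pitch into the next harmony.
Arriving early and becoming a chord tone when the harmony changes — an anticipation.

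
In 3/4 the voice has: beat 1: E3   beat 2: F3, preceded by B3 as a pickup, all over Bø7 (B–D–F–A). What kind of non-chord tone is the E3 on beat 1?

The harmony at that moment is B half-diminished seventh chord (B, D, F, A); E3 is not a chord tone.
It is approached by leap down from B3 and left by step up to F3.
Leap in, step out, metrically accented — an appoggiatura.

Appoggiatura.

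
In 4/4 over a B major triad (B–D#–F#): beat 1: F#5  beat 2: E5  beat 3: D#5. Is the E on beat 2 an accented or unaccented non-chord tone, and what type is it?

The harmony at that moment is B major triad (B, D#, F#); E5 is not a chord tone.
It is approached by step down from F#5 and left by step down to D#5.
Step in, step out in the same direction — a passing tone.
It falls on a weak beat, so it is unaccented.

Unaccented passing tone.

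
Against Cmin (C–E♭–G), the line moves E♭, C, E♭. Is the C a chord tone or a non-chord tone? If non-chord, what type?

C minor triad contains C, E♭, G; C is the root, so it is a chord tone.

Chord tone (the root of C minor triad).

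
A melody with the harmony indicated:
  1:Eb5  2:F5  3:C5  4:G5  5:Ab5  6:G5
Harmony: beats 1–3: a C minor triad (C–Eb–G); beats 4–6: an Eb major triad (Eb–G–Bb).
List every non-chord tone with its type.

F5 (beat 2) — escape tone; Ab5 (beat 5) — neighbor tone.

The harmony at that moment is C minor triad (C, Eb, G); F5 is not a chord tone.
It is approached by step up from Eb5 and left by leap down to C5.
Step in, leap out — an escape tone.
The harmony at that moment is Eb major triad (Eb, G, Bb); Ab5 is not a chord tone.
It is approached by step up from G5 and left by step down to G5.
Step away and step back to the same note — a neighbor tone (upper neighbor).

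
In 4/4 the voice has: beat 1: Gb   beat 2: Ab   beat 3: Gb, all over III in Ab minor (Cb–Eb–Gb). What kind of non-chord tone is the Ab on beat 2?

The harmony at that moment is Cb major triad (Cb, Eb, Gb); Ab is not a chord tone.
It is approached by step up from Gb and left by step down to Gb.
Step away and step back to the same note — a neighbor tone (upper neighbor).

Upper neighbor tone.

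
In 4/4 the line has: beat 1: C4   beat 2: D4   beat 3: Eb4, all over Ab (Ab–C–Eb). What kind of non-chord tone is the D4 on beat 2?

The harmony at that moment is Ab major triad (Ab, C, Eb); D4 is not a chord tone.
It is approached by step up from C4 and left by step up to Eb4.
Step in, step out in the same direction — a passing tone.

Passing tone.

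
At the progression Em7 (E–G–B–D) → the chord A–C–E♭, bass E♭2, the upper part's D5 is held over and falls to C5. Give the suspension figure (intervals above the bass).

At the second chord the bass is E♭2. The suspended D5 lies a seventh above the bass; after resolving down by step to C5, the interval above the bass becomes a sixth.
Suspension figures are named by those two intervals: 7–6.

7–6 suspension.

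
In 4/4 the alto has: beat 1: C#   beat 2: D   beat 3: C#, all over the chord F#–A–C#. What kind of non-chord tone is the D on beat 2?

Upper neighbor tone.

The harmony at that moment is F# minor triad (F#, A, C#); D is not a chord tone.
It is approached by step up from C# and left by step down to C#.
Step away and step back to the same note — a neighbor tone (upper neighbor).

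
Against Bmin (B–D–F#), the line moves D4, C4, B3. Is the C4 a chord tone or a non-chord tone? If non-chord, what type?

The harmony at that moment is B minor triad (B, D, F#); C4 is not a chord tone.
It is approached by step down from D4 and left by step down to B3.
Step in, step out in the same direction — a passing tone.

Non-chord tone — a passing tone.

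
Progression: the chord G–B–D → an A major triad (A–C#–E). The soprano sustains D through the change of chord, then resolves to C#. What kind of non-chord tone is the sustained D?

The harmony at that moment is A major triad (A, C#, E); D is not a chord tone.
It is held over (the same pitch as the preceding D) and left by step down to C#.
Held over from the previous chord and resolving down by step — a suspension.

D is a suspension.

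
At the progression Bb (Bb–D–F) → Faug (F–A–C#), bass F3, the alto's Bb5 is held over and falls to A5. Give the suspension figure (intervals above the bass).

4–3 suspension.

At the second chord the bass is F3. The suspended Bb5 lies a fourth above the bass; after resolving down by step to A5, the interval above the bass becomes a third.
Suspension figures are named by those two intervals: 4–3.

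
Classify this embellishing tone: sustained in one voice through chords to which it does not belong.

Pedal tone.

Approach: none. Departure: none — a single pitch is sustained while the chords change around it, passing through harmonies that do not contain it.
No melodic motion at all; the dissonance is created entirely by the moving harmonies against the stationary note — a pedal tone (pedal point).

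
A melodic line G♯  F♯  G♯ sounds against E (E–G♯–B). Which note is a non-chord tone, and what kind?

F♯ is a neighbor tone.

The harmony at that moment is E major triad (E, G♯, B); F♯ is not a chord tone.
It is approached by step down from G♯ and left by step up to G♯.
Step away and step back to the same note — a neighbor tone (lower neighbor).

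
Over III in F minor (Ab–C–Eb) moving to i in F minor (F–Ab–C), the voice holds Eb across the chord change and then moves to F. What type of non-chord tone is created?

Eb is a retardation.

The harmony at that moment is F minor triad (F, Ab, C); Eb is not a chord tone.
It is held over (the same pitch as the preceding Eb) and left by step up to F.
Held over from the previous chord and resolving up by step — a retardation.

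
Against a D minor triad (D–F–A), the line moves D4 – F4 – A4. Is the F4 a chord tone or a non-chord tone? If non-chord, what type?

D minor triad contains D, F, A; F is the third, so it is a chord tone.

Chord tone (the third of D minor triad).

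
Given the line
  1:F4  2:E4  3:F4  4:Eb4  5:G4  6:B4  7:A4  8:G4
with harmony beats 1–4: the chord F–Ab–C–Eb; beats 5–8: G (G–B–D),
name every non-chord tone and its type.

E4 (beat 2) — neighbor tone; A4 (beat 7) — passing tone.

The harmony at that moment is F minor seventh chord (F, Ab, C, Eb); E4 is not a chord tone.
It is approached by step down from F4 and left by step up to F4.
Step away and step back to the same note — a neighbor tone (lower neighbor).
The harmony at that moment is G major triad (G, B, D); A4 is not a chord tone.
It is approached by step down from B4 and left by step down to G4.
Step in, step out in the same direction — a passing tone.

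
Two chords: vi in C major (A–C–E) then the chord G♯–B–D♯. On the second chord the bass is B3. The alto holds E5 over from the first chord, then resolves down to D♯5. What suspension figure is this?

4–3 suspension.

At the second chord the bass is B3. The suspended E5 lies a fourth above the bass; after resolving down by step to D♯5, the interval above the bass becomes a third.
Suspension figures are named by those two intervals: 4–3.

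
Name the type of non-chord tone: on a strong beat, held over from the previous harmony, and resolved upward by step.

Approach: by preparation — the pitch is first a chord tone, then held (tied or repeated) while the harmony changes under it. Departure: up by step. Metric position: strong.
A prepared dissonance that resolves upward by step — a retardation. (The same figure resolving downward would be a suspension.)

Retardation.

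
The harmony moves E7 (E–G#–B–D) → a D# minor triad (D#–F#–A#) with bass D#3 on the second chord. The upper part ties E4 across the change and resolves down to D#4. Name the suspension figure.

At the second chord the bass is D#3. The suspended E4 lies a ninth above the bass; after resolving down by step to D#4, the interval above the bass becomes an octave.
Suspension figures are named by those two intervals: 9–8.

9–8 suspension.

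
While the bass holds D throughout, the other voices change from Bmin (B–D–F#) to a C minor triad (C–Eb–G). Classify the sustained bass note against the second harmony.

Pedal tone (pedal point).

The harmony at that moment is C minor triad (C, Eb, G); D is not a chord tone.
It is held over (the same pitch as the preceding D) and then sustained as the same pitch into the next harmony.
Sustained through a change of harmony — a pedal tone.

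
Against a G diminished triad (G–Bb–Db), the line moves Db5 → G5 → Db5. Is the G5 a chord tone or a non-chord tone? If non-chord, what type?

G diminished triad contains G, Bb, Db; G is the root, so it is a chord tone.

Chord tone (the root of G diminished triad).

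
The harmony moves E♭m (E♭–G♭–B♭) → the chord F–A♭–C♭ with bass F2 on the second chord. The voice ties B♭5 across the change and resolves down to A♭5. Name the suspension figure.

At the second chord the bass is F2. The suspended B♭5 lies a fourth above the bass; after resolving down by step to A♭5, the interval above the bass becomes a third.
Suspension figures are named by those two intervals: 4–3.

4–3 suspension.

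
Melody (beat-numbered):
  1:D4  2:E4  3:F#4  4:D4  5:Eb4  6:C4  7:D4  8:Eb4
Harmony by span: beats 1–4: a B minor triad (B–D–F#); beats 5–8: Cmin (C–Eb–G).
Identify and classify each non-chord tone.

E4 (beat 2) — passing tone; D4 (beat 7) — passing tone.

The harmony at that moment is B minor triad (B, D, F#); E4 is not a chord tone.
It is approached by step up from D4 and left by step up to F#4.
Step in, step out in the same direction — a passing tone.
The harmony at that moment is C minor triad (C, Eb, G); D4 is not a chord tone.
It is approached by step up from C4 and left by step up to Eb4.
Step in, step out in the same direction — a passing tone.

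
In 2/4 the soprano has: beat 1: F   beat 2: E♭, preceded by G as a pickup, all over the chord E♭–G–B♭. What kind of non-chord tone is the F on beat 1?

Passing tone.

The harmony at that moment is E♭ major triad (E♭, G, B♭); F is not a chord tone.
It is approached by step down from G and left by step down to E♭.
Step in, step out in the same direction — a passing tone.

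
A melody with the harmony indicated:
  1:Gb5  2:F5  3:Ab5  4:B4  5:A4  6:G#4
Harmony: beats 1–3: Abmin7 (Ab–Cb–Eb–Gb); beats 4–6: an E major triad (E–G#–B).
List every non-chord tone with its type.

F5 (beat 2) — escape tone; A4 (beat 5) — passing tone.

The harmony at that moment is Ab minor seventh chord (Ab, Cb, Eb, Gb); F5 is not a chord tone.
It is approached by step down from Gb5 and left by leap up to Ab5.
Step in, leap out — an escape tone.
The harmony at that moment is E major triad (E, G#, B); A4 is not a chord tone.
It is approached by step down from B4 and left by step down to G#4.
Step in, step out in the same direction — a passing tone.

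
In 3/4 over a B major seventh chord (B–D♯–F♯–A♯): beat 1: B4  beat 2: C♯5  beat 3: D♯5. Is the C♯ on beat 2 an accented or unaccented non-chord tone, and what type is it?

Unaccented passing tone.

The harmony at that moment is B major seventh chord (B, D♯, F♯, A♯); C♯5 is not a chord tone.
It is approached by step up from B4 and left by step up to D♯5.
Step in, step out in the same direction — a passing tone.
It falls on a weak beat, so it is unaccented.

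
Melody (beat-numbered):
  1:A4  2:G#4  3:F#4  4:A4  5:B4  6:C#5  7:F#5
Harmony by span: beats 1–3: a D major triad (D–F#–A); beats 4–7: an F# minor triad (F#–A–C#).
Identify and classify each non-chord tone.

G#4 (beat 2) — passing tone; B4 (beat 5) — passing tone.

The harmony at that moment is D major triad (D, F#, A); G#4 is not a chord tone.
It is approached by step down from A4 and left by step down to F#4.
Step in, step out in the same direction — a passing tone.
The harmony at that moment is F# minor triad (F#, A, C#); B4 is not a chord tone.
It is approached by step up from A4 and left by step up to C#5.
Step in, step out in the same direction — a passing tone.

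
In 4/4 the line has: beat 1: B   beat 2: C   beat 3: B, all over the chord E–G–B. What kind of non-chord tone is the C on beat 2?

The harmony at that moment is E minor triad (E, G, B); C is not a chord tone.
It is approached by step up from B and left by step down to B.
Step away and step back to the same note — a neighbor tone (upper neighbor).

Upper neighbor tone.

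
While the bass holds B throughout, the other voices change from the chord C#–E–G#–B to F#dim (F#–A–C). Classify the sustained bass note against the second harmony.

The harmony at that moment is F# diminished triad (F#, A, C); B is not a chord tone.
It is held over (the same pitch as the preceding B) and then sustained as the same pitch into the next harmony.
Sustained through a change of harmony — a pedal tone.

Pedal tone (pedal point).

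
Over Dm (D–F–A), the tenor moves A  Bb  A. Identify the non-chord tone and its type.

Bb is a neighbor tone.

The harmony at that moment is D minor triad (D, F, A); Bb is not a chord tone.
It is approached by step up from A and left by step down to A.
Step away and step back to the same note — a neighbor tone (upper neighbor).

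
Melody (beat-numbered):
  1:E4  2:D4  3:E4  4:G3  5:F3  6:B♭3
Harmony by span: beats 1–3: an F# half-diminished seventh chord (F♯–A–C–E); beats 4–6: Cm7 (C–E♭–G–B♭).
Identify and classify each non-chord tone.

The harmony at that moment is F♯ half-diminished seventh chord (F♯, A, C, E); D4 is not a chord tone.
It is approached by step down from E4 and left by step up to E4.
Step away and step back to the same note — a neighbor tone (lower neighbor).
The harmony at that moment is C minor seventh chord (C, E♭, G, B♭); F3 is not a chord tone.
It is approached by step down from G3 and left by leap up to B♭3.
Step in, leap out — an escape tone.

D4 (beat 2) — neighbor tone; F3 (beat 5) — escape tone.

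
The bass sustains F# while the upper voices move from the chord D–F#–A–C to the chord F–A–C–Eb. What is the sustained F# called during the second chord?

Pedal tone (pedal point).

The harmony at that moment is F dominant seventh chord (F, A, C, Eb); F# is not a chord tone.
It is held over (the same pitch as the preceding F#) and then sustained as the same pitch into the next harmony.
Sustained through a change of harmony — a pedal tone.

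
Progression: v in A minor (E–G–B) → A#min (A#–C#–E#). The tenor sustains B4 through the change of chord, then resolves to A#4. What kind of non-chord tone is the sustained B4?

B4 is a suspension.

The harmony at that moment is A# minor triad (A#, C#, E#); B4 is not a chord tone.
It is held over (the same pitch as the preceding B4) and left by step down to A#4.
Held over from the previous chord and resolving down by step — a suspension.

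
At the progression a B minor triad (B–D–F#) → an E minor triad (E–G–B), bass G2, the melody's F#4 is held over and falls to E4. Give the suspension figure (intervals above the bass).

At the second chord the bass is G2. The suspended F#4 lies a seventh above the bass; after resolving down by step to E4, the interval above the bass becomes a sixth.
Suspension figures are named by those two intervals: 7–6.

7–6 suspension.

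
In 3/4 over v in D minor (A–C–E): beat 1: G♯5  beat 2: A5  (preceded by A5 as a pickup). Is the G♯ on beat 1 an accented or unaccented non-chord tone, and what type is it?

Accented neighbor tone.

The harmony at that moment is A minor triad (A, C, E); G♯5 is not a chord tone.
It is approached by step down from A5 and left by step up to A5.
Step away and step back to the same note — a neighbor tone (lower neighbor).
It falls on the downbeat, so it is accented.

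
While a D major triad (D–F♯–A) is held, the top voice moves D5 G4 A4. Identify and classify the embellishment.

The harmony at that moment is D major triad (D, F♯, A); G4 is not a chord tone.
It is approached by leap down from D5 and left by step up to A4.
Leap in, step out — an appoggiatura.

G4 is an appoggiatura.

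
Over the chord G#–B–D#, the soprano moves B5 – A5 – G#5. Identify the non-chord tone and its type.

A5 is a passing tone.

The harmony at that moment is G# minor triad (G#, B, D#); A5 is not a chord tone.
It is approached by step down from B5 and left by step down to G#5.
Step in, step out in the same direction — a passing tone.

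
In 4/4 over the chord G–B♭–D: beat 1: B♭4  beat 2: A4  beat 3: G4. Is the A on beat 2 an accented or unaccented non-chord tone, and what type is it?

Unaccented passing tone.

The harmony at that moment is G minor triad (G, B♭, D); A4 is not a chord tone.
It is approached by step down from B♭4 and left by step down to G4.
Step in, step out in the same direction — a passing tone.
It falls on a weak beat, so it is unaccented.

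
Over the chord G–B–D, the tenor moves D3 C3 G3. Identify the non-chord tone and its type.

C3 is an escape tone.

The harmony at that moment is G major triad (G, B, D); C3 is not a chord tone.
It is approached by step down from D3 and left by leap up to G3.
Step in, leap out — an escape tone.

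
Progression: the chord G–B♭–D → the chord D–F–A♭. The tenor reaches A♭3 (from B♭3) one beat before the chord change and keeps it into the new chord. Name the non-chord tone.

The harmony at that moment is G minor triad (G, B♭, D); A♭3 is not a chord tone.
It is approached by step down from B♭3 and then sustained as the same pitch into the next harmony.
Arriving early and becoming a chord tone when the harmony changes — an anticipation.

A♭3 is an anticipation.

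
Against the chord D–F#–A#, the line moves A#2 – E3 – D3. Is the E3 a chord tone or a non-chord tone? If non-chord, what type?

Non-chord tone — an appoggiatura.

The harmony at that moment is D augmented triad (D, F#, A#); E3 is not a chord tone.
It is approached by leap up from A#2 and left by step down to D3.
Leap in, step out — an appoggiatura.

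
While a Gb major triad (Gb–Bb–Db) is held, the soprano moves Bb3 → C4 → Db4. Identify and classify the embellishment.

The harmony at that moment is Gb major triad (Gb, Bb, Db); C4 is not a chord tone.
It is approached by step up from Bb3 and left by step up to Db4.
Step in, step out in the same direction — a passing tone.

C4 is a passing tone.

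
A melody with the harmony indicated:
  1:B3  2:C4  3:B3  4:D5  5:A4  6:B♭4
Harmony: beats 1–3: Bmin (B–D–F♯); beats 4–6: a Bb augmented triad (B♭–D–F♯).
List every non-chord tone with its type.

The harmony at that moment is B minor triad (B, D, F♯); C4 is not a chord tone.
It is approached by step up from B3 and left by step down to B3.
Step away and step back to the same note — a neighbor tone (upper neighbor).
The harmony at that moment is B♭ augmented triad (B♭, D, F♯); A4 is not a chord tone.
It is approached by leap down from D5 and left by step up to B♭4.
Leap in, step out — an appoggiatura.

C4 (beat 2) — neighbor tone; A4 (beat 5) — appoggiatura.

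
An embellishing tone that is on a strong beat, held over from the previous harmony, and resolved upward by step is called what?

Retardation.

Approach: by preparation — the pitch is first a chord tone, then held (tied or repeated) while the harmony changes under it. Departure: up by step. Metric position: strong.
A prepared dissonance that resolves upward by step — a retardation. (The same figure resolving downward would be a suspension.)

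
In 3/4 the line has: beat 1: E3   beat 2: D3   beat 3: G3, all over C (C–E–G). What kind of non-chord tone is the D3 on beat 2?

Escape tone.

The harmony at that moment is C major triad (C, E, G); D3 is not a chord tone.
It is approached by step down from E3 and left by leap up to G3.
Step in, leap out, on a weak beat — an escape tone.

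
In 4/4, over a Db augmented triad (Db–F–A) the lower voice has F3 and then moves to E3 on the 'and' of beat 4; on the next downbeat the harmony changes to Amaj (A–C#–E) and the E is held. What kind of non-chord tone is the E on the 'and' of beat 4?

Anticipation.

The harmony at that moment is Db augmented triad (Db, F, A); E3 is not a chord tone.
It is approached by step down from F3 and then sustained as the same pitch into the next harmony.
Arriving early and becoming a chord tone when the harmony changes — an anticipation.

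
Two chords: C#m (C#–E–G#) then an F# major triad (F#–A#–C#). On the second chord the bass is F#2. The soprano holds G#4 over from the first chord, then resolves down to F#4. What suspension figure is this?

9–8 suspension.

At the second chord the bass is F#2. The suspended G#4 lies a ninth above the bass; after resolving down by step to F#4, the interval above the bass becomes an octave.
Suspension figures are named by those two intervals: 9–8.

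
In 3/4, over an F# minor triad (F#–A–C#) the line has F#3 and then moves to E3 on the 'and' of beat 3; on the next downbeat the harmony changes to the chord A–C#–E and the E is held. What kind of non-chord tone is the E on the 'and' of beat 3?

Anticipation.

The harmony at that moment is F# minor triad (F#, A, C#); E3 is not a chord tone.
It is approached by step down from F#3 and then sustained as the same pitch into the next harmony.
Arriving early and becoming a chord tone when the harmony changes — an anticipation.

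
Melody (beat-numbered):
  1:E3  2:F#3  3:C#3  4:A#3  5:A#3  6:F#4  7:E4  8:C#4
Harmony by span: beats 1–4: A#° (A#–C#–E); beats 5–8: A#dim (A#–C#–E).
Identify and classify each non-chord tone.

The harmony at that moment is A# diminished triad (A#, C#, E); F#3 is not a chord tone.
It is approached by step up from E3 and left by leap down to C#3.
Step in, leap out — an escape tone.
The harmony at that moment is A# diminished triad (A#, C#, E); F#4 is not a chord tone.
It is approached by leap up from A#3 and left by step down to E4.
Leap in, step out — an appoggiatura.

F#3 (beat 2) — escape tone; F#4 (beat 6) — appoggiatura.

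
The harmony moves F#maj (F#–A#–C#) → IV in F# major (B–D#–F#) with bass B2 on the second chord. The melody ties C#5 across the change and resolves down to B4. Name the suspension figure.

At the second chord the bass is B2. The suspended C#5 lies a ninth above the bass; after resolving down by step to B4, the interval above the bass becomes an octave.
Suspension figures are named by those two intervals: 9–8.

9–8 suspension.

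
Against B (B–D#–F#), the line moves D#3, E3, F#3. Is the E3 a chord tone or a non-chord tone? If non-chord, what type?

Non-chord tone — a passing tone.

The harmony at that moment is B major triad (B, D#, F#); E3 is not a chord tone.
It is approached by step up from D#3 and left by step up to F#3.
Step in, step out in the same direction — a passing tone.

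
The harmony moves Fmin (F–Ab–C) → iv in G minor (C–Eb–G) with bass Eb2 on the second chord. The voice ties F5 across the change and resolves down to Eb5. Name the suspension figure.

At the second chord the bass is Eb2. The suspended F5 lies a ninth above the bass; after resolving down by step to Eb5, the interval above the bass becomes an octave.
Suspension figures are named by those two intervals: 9–8.

9–8 suspension.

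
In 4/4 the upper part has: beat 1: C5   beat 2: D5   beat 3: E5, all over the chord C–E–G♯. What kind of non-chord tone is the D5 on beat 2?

Passing tone.

The harmony at that moment is C augmented triad (C, E, G♯); D5 is not a chord tone.
It is approached by step up from C5 and left by step up to E5.
Step in, step out in the same direction — a passing tone.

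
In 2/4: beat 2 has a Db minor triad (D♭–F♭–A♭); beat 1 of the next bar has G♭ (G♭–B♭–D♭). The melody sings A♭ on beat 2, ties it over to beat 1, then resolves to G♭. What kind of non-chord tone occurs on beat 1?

Suspension.

The harmony at that moment is G♭ major triad (G♭, B♭, D♭); A♭ is not a chord tone.
It is held over (the same pitch as the preceding A♭) and left by step down to G♭.
Held over from the previous chord and resolving down by step — a suspension.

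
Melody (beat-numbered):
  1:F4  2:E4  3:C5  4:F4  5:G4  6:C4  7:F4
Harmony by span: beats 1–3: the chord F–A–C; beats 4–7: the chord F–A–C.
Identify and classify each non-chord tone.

E4 (beat 2) — escape tone; G4 (beat 5) — escape tone.

The harmony at that moment is F major triad (F, A, C); E4 is not a chord tone.
It is approached by step down from F4 and left by leap up to C5.
Step in, leap out — an escape tone.
The harmony at that moment is F major triad (F, A, C); G4 is not a chord tone.
It is approached by step up from F4 and left by leap down to C4.
Step in, leap out — an escape tone.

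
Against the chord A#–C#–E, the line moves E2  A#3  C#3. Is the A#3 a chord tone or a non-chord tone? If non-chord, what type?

A# diminished triad contains A#, C#, E; A# is the root, so it is a chord tone.

Chord tone (the root of A# diminished triad).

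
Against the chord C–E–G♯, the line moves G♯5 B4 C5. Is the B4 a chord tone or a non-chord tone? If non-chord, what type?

Non-chord tone — an appoggiatura.

The harmony at that moment is C augmented triad (C, E, G♯); B4 is not a chord tone.
It is approached by leap down from G♯5 and left by step up to C5.
Leap in, step out — an appoggiatura.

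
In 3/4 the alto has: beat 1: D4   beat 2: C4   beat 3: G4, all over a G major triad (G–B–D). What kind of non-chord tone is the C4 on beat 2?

The harmony at that moment is G major triad (G, B, D); C4 is not a chord tone.
It is approached by step down from D4 and left by leap up to G4.
Step in, leap out, on a weak beat — an escape tone.

Escape tone.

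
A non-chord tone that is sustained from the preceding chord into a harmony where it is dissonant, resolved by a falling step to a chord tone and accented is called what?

Approach: by preparation — the pitch is first a chord tone, then held (tied or repeated) while the harmony changes under it. Departure: down by step. Metric position: strong.
A prepared dissonance that resolves downward by step — a suspension. (The same figure resolving upward would be a retardation.)

Suspension.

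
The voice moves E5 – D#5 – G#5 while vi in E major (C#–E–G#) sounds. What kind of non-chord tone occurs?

D#5 is an escape tone.

The harmony at that moment is C# minor triad (C#, E, G#); D#5 is not a chord tone.
It is approached by step down from E5 and left by leap up to G#5.
Step in, leap out — an escape tone.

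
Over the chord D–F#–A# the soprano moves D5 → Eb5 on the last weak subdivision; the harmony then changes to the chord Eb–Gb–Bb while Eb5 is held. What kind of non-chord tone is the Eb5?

Eb5 is an anticipation.

The harmony at that moment is D augmented triad (D, F#, A#); Eb5 is not a chord tone.
It is approached by step up from D5 and then sustained as the same pitch into the next harmony.
Arriving early and becoming a chord tone when the harmony changes — an anticipation.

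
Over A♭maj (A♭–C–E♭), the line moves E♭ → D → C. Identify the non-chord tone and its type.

D is a passing tone.

The harmony at that moment is A♭ major triad (A♭, C, E♭); D is not a chord tone.
It is approached by step down from E♭ and left by step down to C.
Step in, step out in the same direction — a passing tone.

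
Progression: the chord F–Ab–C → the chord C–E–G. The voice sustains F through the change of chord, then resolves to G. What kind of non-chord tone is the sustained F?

F is a retardation.

The harmony at that moment is C major triad (C, E, G); F is not a chord tone.
It is held over (the same pitch as the preceding F) and left by step up to G.
Held over from the previous chord and resolving up by step — a retardation.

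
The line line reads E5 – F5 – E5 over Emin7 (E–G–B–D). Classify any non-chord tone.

The harmony at that moment is E minor seventh chord (E, G, B, D); F5 is not a chord tone.
It is approached by step up from E5 and left by step down to E5.
Step away and step back to the same note — a neighbor tone (upper neighbor).

F5 is a neighbor tone.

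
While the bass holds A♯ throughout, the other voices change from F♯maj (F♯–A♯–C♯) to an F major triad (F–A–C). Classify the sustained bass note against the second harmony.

Pedal tone (pedal point).

The harmony at that moment is F major triad (F, A, C); A♯ is not a chord tone.
It is held over (the same pitch as the preceding A♯) and then sustained as the same pitch into the next harmony.
Sustained through a change of harmony — a pedal tone.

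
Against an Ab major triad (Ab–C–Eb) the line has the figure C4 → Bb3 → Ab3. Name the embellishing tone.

Bb3 is a passing tone.

The harmony at that moment is Ab major triad (Ab, C, Eb); Bb3 is not a chord tone.
It is approached by step down from C4 and left by step down to Ab3.
Step in, step out in the same direction — a passing tone.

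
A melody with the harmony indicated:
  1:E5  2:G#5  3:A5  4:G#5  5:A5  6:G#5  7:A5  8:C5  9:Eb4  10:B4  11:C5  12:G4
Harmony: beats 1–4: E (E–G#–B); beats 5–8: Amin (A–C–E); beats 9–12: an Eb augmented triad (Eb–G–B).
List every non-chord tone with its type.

The harmony at that moment is E major triad (E, G#, B); A5 is not a chord tone.
It is approached by step up from G#5 and left by step down to G#5.
Step away and step back to the same note — a neighbor tone (upper neighbor).
The harmony at that moment is A minor triad (A, C, E); G#5 is not a chord tone.
It is approached by step down from A5 and left by step up to A5.
Step away and step back to the same note — a neighbor tone (lower neighbor).
The harmony at that moment is Eb augmented triad (Eb, G, B); C5 is not a chord tone.
It is approached by step up from B4 and left by leap down to G4.
Step in, leap out — an escape tone.

A5 (beat 3) — neighbor tone; G#5 (beat 6) — neighbor tone; C5 (beat 11) — escape tone.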